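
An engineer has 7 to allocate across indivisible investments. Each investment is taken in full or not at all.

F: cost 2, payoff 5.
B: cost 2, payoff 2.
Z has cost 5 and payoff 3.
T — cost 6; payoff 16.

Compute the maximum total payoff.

16

Allowing fractional choices, the relaxed optimum would be about 18.5, but investments are indivisible.
F + B: cost 2 + 2 = 4 ≤ 7, payoff 5 + 2 = 7.
T: cost 6 ≤ 7, payoff 16.
F + Z: cost 2 + 5 = 7 ≤ 7, payoff 5 + 3 = 8.
Best is T with total payoff 16.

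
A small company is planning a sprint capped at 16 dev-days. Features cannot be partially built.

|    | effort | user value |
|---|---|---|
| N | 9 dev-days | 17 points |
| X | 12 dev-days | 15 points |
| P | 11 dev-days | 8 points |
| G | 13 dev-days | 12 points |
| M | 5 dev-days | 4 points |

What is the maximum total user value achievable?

21

This is a 0-1 knapsack instance.
Allowing fractional choices, the relaxed optimum would be about 25.8, but features are indivisible.
X: effort 12 ≤ 16, user value 15.
N + M: effort 9 + 5 = 14 ≤ 16, user value 17 + 4 = 21.
N: effort 9 ≤ 16, user value 17.
Best is N and M with total user value 21.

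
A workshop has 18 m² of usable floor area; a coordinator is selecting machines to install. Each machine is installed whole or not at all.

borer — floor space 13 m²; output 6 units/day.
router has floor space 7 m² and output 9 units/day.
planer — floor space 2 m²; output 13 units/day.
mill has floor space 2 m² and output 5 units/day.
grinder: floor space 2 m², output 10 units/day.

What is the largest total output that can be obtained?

Allowing fractional choices, the relaxed optimum would be about 39.3, but machines are indivisible.
router + planer + grinder: floor space 7 + 2 + 2 = 11 ≤ 18, output 9 + 13 + 10 = 32.
router + planer + mill + grinder: floor space 7 + 2 + 2 + 2 = 13 ≤ 18, output 9 + 13 + 5 + 10 = 37.
Best is router, planer, mill, and grinder with total output 37.

37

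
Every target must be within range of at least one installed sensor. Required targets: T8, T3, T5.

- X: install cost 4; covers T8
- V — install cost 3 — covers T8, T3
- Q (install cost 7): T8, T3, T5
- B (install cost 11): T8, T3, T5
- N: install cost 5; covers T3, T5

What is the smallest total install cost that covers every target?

Q alone covers T8, T3, T5 — every target.
Total install cost: 7.

7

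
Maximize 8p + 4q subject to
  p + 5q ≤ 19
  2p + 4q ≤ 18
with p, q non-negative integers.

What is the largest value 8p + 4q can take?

(p,q)=(9,0): 1·9+5·0=9≤19, 2·9+4·0=18≤18, objective 72.
(p,q)=(8,0): 1·8+5·0=8≤19, 2·8+4·0=16≤18, objective 64.
No feasible integer point exceeds 72.

72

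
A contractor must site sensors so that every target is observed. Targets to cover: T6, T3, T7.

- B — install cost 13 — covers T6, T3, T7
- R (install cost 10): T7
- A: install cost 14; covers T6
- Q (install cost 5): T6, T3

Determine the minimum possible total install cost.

This is an integer covering problem.
The greedy cost-per-new-target heuristic would pick Q and R for 15, but a cheaper cover exists.
B alone covers T6, T3, T7 — every target.
Total install cost: 13.
No cover costs less than 13.

13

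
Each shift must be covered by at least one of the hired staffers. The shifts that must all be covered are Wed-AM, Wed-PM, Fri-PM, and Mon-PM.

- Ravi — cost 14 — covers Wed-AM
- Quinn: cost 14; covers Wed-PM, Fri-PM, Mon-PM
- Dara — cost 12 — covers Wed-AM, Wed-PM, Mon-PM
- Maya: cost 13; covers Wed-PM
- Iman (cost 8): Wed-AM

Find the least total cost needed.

22

This is an integer covering problem.
The greedy cost-per-new-shift heuristic would pick Dara and Quinn for 26, but a cheaper cover exists.
Choose Quinn and Iman: together they cover Wed-AM, Wed-PM, Fri-PM, Mon-PM — every shift.
Total cost: 14 + 8 = 22.
No cover costs less than 22.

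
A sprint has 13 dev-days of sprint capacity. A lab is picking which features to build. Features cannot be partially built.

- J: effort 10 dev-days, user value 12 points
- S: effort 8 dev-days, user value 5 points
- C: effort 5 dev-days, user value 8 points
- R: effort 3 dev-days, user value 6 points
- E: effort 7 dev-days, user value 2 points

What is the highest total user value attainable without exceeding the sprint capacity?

Take J and R: effort 10 + 3 = 13 ≤ 13, user value 12 + 6 = 18.
No other feasible combination does better.

18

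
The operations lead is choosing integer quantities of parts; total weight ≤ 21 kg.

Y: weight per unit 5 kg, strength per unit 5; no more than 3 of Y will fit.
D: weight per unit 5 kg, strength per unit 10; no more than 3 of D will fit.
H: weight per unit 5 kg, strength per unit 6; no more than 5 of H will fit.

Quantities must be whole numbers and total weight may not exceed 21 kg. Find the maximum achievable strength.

This is a bounded integer knapsack.
1×Y and 3×D: weight 20 ≤ 21, strength 1·5 + 3·10 = 35.
3×D and 1×H: weight 20 ≤ 21, strength 3·10 + 1·6 = 36.
Best is 36.

36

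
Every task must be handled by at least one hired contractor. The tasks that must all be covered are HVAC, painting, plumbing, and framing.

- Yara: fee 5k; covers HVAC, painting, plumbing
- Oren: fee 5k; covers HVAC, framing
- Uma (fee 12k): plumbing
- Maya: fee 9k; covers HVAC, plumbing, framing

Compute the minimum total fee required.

Choose Yara and Oren: together they cover HVAC, painting, plumbing, framing — every task.
Total fee: 5 + 5 = 10.
No cover costs less than 10.

10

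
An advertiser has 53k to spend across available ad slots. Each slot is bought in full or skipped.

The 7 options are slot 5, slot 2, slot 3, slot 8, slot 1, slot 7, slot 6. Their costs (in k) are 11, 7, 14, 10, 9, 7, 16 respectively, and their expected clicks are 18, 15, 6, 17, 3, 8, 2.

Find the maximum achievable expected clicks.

64

slot 5 + slot 2 + slot 3 + slot 8 + slot 7: cost 11 + 7 + 14 + 10 + 7 = 49 ≤ 53, expected clicks 18 + 15 + 6 + 17 + 8 = 64.
slot 5 + slot 2 + slot 8 + slot 1 + slot 7: cost 11 + 7 + 10 + 9 + 7 = 44 ≤ 53, expected clicks 18 + 15 + 17 + 3 + 8 = 61.
Best is slot 5, slot 2, slot 3, slot 8, and slot 7 with total expected clicks 64.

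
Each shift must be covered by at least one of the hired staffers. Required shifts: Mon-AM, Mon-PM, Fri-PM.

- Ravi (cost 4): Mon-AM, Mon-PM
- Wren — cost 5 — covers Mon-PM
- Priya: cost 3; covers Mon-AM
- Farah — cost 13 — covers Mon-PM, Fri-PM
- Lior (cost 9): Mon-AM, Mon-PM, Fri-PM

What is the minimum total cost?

9

Lior alone covers Mon-AM, Mon-PM, Fri-PM — every shift.
Total cost: 9.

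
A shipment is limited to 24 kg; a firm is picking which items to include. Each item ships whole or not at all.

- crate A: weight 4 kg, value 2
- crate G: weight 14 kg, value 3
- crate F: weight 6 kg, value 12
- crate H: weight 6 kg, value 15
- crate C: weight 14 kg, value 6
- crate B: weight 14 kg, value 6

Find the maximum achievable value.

29

Take crate A, crate F, and crate H: weight 4 + 6 + 6 = 16 ≤ 24, value 2 + 12 + 15 = 29.
No other feasible combination does better.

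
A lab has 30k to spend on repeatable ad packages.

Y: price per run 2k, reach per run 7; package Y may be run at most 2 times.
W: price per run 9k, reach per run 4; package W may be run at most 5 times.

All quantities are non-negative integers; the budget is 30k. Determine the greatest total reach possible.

This is a bounded integer knapsack.
2×Y and 2×W: price 22 ≤ 30, reach 2·7 + 2·4 = 22.
1×Y and 3×W: price 29 ≤ 30, reach 1·7 + 3·4 = 19.
Best is 22.

22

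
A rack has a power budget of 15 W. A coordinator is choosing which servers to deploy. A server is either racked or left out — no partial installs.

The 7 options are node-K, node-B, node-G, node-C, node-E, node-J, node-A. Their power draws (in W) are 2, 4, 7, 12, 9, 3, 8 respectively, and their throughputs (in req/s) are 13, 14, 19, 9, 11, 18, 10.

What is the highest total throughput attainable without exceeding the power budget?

Take node-B, node-G, and node-J: power draw 4 + 7 + 3 = 14 ≤ 15, throughput 14 + 19 + 18 = 51.
No other feasible combination does better.

51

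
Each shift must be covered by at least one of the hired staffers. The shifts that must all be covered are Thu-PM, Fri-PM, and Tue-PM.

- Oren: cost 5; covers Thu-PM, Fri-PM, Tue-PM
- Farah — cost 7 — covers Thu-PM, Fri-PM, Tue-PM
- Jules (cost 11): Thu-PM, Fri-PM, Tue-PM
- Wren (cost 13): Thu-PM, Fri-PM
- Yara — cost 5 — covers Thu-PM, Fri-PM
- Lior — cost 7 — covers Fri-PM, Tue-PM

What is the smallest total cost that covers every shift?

Oren alone covers Thu-PM, Fri-PM, Tue-PM — every shift.
Total cost: 5.
No cover costs less than 5.

5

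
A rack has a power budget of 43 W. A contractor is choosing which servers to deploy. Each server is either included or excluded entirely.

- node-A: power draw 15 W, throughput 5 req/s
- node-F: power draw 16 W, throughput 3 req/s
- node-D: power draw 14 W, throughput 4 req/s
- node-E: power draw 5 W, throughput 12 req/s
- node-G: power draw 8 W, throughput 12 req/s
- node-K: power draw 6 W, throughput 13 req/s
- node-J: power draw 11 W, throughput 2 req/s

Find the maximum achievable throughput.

42

Allowing fractional choices, the relaxed optimum would be about 44.6, but servers are indivisible.
node-A + node-E + node-G + node-K: power draw 15 + 5 + 8 + 6 = 34 ≤ 43, throughput 5 + 12 + 12 + 13 = 42.
node-F + node-E + node-G + node-K: power draw 16 + 5 + 8 + 6 = 35 ≤ 43, throughput 3 + 12 + 12 + 13 = 40.
node-D + node-E + node-G + node-K: power draw 14 + 5 + 8 + 6 = 33 ≤ 43, throughput 4 + 12 + 12 + 13 = 41.
Best is node-A, node-E, node-G, and node-K with total throughput 42.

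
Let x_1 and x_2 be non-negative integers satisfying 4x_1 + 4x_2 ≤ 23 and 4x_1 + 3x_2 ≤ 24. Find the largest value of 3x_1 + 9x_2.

Relaxing integrality, the LP optimum is 51.75 at (x_1,x_2) = (0, 5.75), which is not an integer point.
(x_1,x_2)=(0,5): 4·0+4·5=20≤23, 4·0+3·5=15≤24, objective 45.
(x_1,x_2)=(1,4): 4·1+4·4=20≤23, 4·1+3·4=16≤24, objective 39.
(x_1,x_2)=(0,4): 4·0+4·4=16≤23, 4·0+3·4=12≤24, objective 36.
The best lattice point is (0,5), giving 45.

45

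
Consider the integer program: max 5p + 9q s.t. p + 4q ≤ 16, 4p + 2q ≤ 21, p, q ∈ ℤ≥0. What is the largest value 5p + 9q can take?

Relaxing integrality, the LP optimum is 46.21 at (p,q) = (3.71, 3.07), which is not an integer point.
(p,q)=(3,3) is feasible, giving 42.
(p,q)=(4,2) is feasible, giving 38.
Maximum is 42 at (p,q)=(3,3).

42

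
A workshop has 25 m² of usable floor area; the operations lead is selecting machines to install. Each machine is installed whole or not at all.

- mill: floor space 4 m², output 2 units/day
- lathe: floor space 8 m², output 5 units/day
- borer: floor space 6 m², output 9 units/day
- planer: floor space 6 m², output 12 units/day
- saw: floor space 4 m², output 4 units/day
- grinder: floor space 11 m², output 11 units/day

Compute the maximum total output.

Treat it as a binary knapsack problem.
Allowing fractional choices, the relaxed optimum would be about 34.0, but machines are indivisible.
lathe + borer + planer + saw: floor space 8 + 6 + 6 + 4 = 24 ≤ 25, output 5 + 9 + 12 + 4 = 30.
borer + planer + grinder: floor space 6 + 6 + 11 = 23 ≤ 25, output 9 + 12 + 11 = 32.
Best is borer, planer, and grinder with total output 32.

32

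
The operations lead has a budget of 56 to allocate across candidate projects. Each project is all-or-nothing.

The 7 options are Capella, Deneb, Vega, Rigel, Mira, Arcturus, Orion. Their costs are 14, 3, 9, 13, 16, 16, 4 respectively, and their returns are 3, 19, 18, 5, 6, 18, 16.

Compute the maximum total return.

Treat it as a binary knapsack problem.
Allowing fractional choices, the relaxed optimum would be about 80.1, but projects are indivisible.
Deneb + Vega + Mira + Arcturus + Orion: cost 3 + 9 + 16 + 16 + 4 = 48 ≤ 56, return 19 + 18 + 6 + 18 + 16 = 77.
Capella + Deneb + Vega + Arcturus + Orion: cost 14 + 3 + 9 + 16 + 4 = 46 ≤ 56, return 3 + 19 + 18 + 18 + 16 = 74.
Deneb + Vega + Rigel + Arcturus + Orion: cost 3 + 9 + 13 + 16 + 4 = 45 ≤ 56, return 19 + 18 + 5 + 18 + 16 = 76.
Best is Deneb, Vega, Mira, Arcturus, and Orion with total return 77.

77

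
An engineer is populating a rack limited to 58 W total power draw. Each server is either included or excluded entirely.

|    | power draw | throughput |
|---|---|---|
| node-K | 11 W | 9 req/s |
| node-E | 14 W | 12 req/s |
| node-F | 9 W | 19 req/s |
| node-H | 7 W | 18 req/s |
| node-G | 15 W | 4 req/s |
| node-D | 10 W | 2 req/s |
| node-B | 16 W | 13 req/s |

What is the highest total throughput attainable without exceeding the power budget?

This is an integer program with binary decision variables.
Allowing fractional choices, the relaxed optimum would be about 71.3, but servers are indivisible.
node-E + node-F + node-H + node-D + node-B: power draw 14 + 9 + 7 + 10 + 16 = 56 ≤ 58, throughput 12 + 19 + 18 + 2 + 13 = 64.
node-K + node-E + node-F + node-H + node-B: power draw 11 + 14 + 9 + 7 + 16 = 57 ≤ 58, throughput 9 + 12 + 19 + 18 + 13 = 71.
Best is node-K, node-E, node-F, node-H, and node-B with total throughput 71.

71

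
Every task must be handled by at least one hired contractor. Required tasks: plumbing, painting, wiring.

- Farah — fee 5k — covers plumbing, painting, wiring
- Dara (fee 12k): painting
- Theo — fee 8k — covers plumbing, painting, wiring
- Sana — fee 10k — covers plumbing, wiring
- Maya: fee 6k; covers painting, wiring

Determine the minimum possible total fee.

Farah alone covers plumbing, painting, wiring — every task.
Total fee: 5.

5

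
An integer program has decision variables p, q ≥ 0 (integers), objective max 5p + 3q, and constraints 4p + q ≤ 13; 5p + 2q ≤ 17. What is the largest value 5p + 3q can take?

Relaxing integrality, the LP optimum is 25.50 at (p,q) = (0, 8.5), which is not an integer point.
(p,q)=(0,8): 4·0+1·8=8≤13, 5·0+2·8=16≤17, objective 24.
(p,q)=(0,7): 4·0+1·7=7≤13, 5·0+2·7=14≤17, objective 21.
No feasible integer point exceeds 24.

24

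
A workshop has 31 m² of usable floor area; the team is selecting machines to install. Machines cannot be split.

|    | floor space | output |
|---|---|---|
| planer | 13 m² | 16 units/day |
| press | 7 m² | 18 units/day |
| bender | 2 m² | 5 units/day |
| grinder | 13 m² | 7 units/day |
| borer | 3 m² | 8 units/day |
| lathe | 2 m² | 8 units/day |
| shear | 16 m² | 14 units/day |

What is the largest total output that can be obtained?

55

This is a 0-1 knapsack instance.
press + bender + borer + lathe + shear: floor space 7 + 2 + 3 + 2 + 16 = 30 ≤ 31, output 18 + 5 + 8 + 8 + 14 = 53.
planer + press + borer + lathe: floor space 13 + 7 + 3 + 2 = 25 ≤ 31, output 16 + 18 + 8 + 8 = 50.
planer + press + bender + borer + lathe: floor space 13 + 7 + 2 + 3 + 2 = 27 ≤ 31, output 16 + 18 + 5 + 8 + 8 = 55.
Best is planer, press, bender, borer, and lathe with total output 55.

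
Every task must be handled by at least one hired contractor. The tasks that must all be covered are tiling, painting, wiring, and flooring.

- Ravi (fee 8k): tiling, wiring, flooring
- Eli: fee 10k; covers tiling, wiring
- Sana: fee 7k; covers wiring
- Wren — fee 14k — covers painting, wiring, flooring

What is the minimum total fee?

22

Choose Ravi and Wren: together they cover tiling, painting, wiring, flooring — every task.
Total fee: 8 + 14 = 22.
No cover costs less than 22.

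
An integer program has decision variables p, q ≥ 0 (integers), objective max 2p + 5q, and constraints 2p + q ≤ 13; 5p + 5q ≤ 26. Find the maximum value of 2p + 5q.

25

(p,q)=(0,5) is feasible, giving 25.
(p,q)=(1,4) is feasible, giving 22.
(p,q)=(0,4) is feasible, giving 20.
The best lattice point is (0,5), giving 25.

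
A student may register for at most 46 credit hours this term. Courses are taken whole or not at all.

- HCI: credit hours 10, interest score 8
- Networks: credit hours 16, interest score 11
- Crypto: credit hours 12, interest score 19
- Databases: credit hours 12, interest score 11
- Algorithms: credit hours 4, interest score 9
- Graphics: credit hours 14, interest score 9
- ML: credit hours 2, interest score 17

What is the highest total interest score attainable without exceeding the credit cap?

67

Treat it as a binary knapsack problem.
Take Networks, Crypto, Databases, Algorithms, and ML: credit hours 16 + 12 + 12 + 4 + 2 = 46 ≤ 46, interest score 11 + 19 + 11 + 9 + 17 = 67.
No other feasible combination does better.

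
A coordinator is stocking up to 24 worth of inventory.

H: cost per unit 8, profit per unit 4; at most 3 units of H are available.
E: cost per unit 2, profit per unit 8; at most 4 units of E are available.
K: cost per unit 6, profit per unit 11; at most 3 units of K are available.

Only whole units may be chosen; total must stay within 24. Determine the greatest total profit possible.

57

This is a bounded integer knapsack.
Take 3×E and 3×K: cost 24 ≤ 24, profit 3·8 + 3·11 = 57.
No other integer combination yields more.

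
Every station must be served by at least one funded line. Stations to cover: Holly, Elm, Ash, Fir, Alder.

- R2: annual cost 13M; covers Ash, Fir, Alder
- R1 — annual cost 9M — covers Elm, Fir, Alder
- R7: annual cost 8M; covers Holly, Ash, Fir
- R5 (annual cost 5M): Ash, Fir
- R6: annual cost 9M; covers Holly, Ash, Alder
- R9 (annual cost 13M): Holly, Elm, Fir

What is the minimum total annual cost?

The greedy cost-per-new-station heuristic would pick R5, R1, and R7 for 22, but a cheaper cover exists.
Choose R1 and R7: together they cover Holly, Elm, Ash, Fir, Alder — every station.
Total annual cost: 9 + 8 = 17.
No cover costs less than 17.

17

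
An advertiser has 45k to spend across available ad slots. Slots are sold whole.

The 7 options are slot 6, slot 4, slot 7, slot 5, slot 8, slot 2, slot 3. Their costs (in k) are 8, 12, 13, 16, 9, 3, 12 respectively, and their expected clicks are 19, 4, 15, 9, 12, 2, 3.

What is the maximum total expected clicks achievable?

Take slot 6, slot 4, slot 7, slot 8, and slot 2: cost 8 + 12 + 13 + 9 + 3 = 45 ≤ 45, expected clicks 19 + 4 + 15 + 12 + 2 = 52.
No other feasible combination does better.

52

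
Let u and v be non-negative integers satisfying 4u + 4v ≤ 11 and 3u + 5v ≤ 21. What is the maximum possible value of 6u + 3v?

12

Relaxing integrality, the LP optimum is 16.50 at (u,v) = (2.75, 0), which is not an integer point.
(u,v)=(2,0): 4·2+4·0=8≤11, 3·2+5·0=6≤21, objective 12.
(u,v)=(1,1): 4·1+4·1=8≤11, 3·1+5·1=8≤21, objective 9.
(u,v)=(1,0): 4·1+4·0=4≤11, 3·1+5·0=3≤21, objective 6.
The best lattice point is (2,0), giving 12.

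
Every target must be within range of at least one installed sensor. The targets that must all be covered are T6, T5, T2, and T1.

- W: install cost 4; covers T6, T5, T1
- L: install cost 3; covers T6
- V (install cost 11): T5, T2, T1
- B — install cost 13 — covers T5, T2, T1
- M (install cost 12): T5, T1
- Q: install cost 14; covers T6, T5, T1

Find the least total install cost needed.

The greedy cost-per-new-target heuristic would pick W and V for 15, but a cheaper cover exists.
Choose L and V: together they cover T6, T5, T2, T1 — every target.
Total install cost: 3 + 11 = 14.
No cover costs less than 14.

14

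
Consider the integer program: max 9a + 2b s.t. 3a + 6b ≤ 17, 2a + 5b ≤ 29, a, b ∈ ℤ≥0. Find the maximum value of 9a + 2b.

(a,b)=(5,0): 3·5+6·0=15≤17, 2·5+5·0=10≤29, objective 45.
(a,b)=(4,0): 3·4+6·0=12≤17, 2·4+5·0=8≤29, objective 36.
The best lattice point is (5,0), giving 45.

45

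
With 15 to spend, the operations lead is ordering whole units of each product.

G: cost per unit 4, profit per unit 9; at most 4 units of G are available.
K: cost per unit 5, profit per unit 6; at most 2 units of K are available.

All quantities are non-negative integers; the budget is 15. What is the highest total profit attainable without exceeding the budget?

27

G has the best ratio (9/4); taking only G gives at most 3×9 = 27 (stopped by the cost limit).
Optimal: 3×G: cost 12 ≤ 15, profit 3·9 = 27.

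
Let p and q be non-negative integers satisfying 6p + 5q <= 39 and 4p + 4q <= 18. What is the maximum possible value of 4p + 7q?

28

(p,q)=(0,4): 6·0+5·4=20≤39, 4·0+4·4=16≤18, objective 28.
(p,q)=(1,3): 6·1+5·3=21≤39, 4·1+4·3=16≤18, objective 25.
No feasible integer point exceeds 28.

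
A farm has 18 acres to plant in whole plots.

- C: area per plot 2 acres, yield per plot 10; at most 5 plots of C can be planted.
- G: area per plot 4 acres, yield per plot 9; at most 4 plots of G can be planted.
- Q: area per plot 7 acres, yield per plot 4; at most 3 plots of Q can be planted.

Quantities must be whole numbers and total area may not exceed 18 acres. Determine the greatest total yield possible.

Take 5×C and 2×G: area 18 ≤ 18, yield 5·10 + 2·9 = 68.
C has the best ratio (10/2) and is taken to its limit of 5; remaining capacity is filled optimally with the others.

68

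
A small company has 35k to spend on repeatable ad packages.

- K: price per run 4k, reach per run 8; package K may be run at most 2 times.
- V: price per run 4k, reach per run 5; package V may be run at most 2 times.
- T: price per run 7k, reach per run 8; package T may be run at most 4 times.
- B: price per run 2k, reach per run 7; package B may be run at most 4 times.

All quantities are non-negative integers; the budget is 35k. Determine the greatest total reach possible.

65

1×K, 2×V, 2×T, and 4×B: price 34 ≤ 35, reach 1·8 + 2·5 + 2·8 + 4·7 = 62.
2×K, 1×V, 2×T, and 4×B: price 34 ≤ 35, reach 2·8 + 1·5 + 2·8 + 4·7 = 65.
Best is 65.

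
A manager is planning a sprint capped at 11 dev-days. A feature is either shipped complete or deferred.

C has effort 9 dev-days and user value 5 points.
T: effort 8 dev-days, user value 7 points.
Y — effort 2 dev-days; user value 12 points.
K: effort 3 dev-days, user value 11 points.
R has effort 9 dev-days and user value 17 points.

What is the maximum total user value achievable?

Take Y and R: effort 2 + 9 = 11 ≤ 11, user value 12 + 17 = 29.
No other feasible combination does better.

29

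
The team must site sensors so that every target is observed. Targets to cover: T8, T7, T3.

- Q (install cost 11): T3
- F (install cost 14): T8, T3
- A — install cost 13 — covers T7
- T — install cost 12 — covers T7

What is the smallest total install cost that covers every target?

26

This is an integer covering problem.
Choose F and T: together they cover T8, T7, T3 — every target.
Total install cost: 14 + 12 = 26.
No cover costs less than 26.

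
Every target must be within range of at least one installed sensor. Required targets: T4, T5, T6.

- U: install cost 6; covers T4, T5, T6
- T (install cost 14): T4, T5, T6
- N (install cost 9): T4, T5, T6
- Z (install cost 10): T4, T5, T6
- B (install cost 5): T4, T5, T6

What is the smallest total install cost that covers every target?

5

B alone covers T4, T5, T6 — every target.
Total install cost: 5.
No cover costs less than 5.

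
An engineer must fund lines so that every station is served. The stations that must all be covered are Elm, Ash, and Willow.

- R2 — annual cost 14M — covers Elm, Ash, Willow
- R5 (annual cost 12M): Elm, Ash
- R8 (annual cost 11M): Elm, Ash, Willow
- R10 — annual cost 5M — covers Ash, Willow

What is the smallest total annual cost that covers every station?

The greedy cost-per-new-station heuristic would pick R10 and R8 for 16, but a cheaper cover exists.
R8 alone covers Elm, Ash, Willow — every station.
Total annual cost: 11.
No cover costs less than 11.

11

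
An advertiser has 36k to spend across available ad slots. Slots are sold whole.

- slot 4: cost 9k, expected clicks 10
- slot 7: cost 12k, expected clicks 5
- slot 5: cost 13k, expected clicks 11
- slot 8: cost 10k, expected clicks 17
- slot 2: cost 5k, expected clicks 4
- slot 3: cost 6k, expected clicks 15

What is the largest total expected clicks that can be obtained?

47

Treat it as a binary knapsack problem.
Allowing fractional choices, the relaxed optimum would be about 51.3, but ad slots are indivisible.
slot 5 + slot 8 + slot 2 + slot 3: cost 13 + 10 + 5 + 6 = 34 ≤ 36, expected clicks 11 + 17 + 4 + 15 = 47.
slot 4 + slot 8 + slot 2 + slot 3: cost 9 + 10 + 5 + 6 = 30 ≤ 36, expected clicks 10 + 17 + 4 + 15 = 46.
Best is slot 5, slot 8, slot 2, and slot 3 with total expected clicks 47.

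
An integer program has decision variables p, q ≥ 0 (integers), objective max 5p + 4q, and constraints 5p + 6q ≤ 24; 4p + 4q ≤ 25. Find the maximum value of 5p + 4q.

20

Relaxing integrality, the LP optimum is 24.00 at (p,q) = (4.8, 0), which is not an integer point.
(p,q)=(4,0): 5·4+6·0=20≤24, 4·4+4·0=16≤25, objective 20.
(p,q)=(3,1): 5·3+6·1=21≤24, 4·3+4·1=16≤25, objective 19.
The best lattice point is (4,0), giving 20.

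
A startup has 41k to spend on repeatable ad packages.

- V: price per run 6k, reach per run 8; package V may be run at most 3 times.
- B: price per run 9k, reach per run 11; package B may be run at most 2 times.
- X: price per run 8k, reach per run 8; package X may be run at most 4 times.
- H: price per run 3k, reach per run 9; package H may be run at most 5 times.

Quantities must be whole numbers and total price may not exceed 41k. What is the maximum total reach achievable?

3×V, 1×X, and 5×H: price 41 ≤ 41, reach 3·8 + 1·8 + 5·9 = 77.
2×B, 1×X, and 5×H: price 41 ≤ 41, reach 2·11 + 1·8 + 5·9 = 75.
Best is 77.

77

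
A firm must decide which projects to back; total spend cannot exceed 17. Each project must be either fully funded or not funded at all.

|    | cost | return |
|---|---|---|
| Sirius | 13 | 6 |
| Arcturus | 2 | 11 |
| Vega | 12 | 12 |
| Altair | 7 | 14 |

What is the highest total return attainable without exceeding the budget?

This is an integer program with binary decision variables.
Take Arcturus and Altair: cost 2 + 7 = 9 ≤ 17, return 11 + 14 = 25.
No other feasible combination does better.

25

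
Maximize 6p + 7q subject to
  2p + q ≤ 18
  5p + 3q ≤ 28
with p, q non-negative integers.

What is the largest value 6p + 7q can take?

63

Relaxing integrality, the LP optimum is 65.33 at (p,q) = (0, 9.33), which is not an integer point.
(p,q)=(0,9): 2·0+1·9=9≤18, 5·0+3·9=27≤28, objective 63.
(p,q)=(0,8): 2·0+1·8=8≤18, 5·0+3·8=24≤28, objective 56.
The best lattice point is (0,9), giving 63.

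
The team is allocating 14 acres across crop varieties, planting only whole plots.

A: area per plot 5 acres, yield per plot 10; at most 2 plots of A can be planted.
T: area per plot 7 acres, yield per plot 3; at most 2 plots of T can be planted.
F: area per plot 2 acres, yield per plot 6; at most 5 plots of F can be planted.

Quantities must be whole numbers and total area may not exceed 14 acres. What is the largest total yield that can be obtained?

34

2×A and 2×F: area 14 ≤ 14, yield 2·10 + 2·6 = 32.
1×A and 4×F: area 13 ≤ 14, yield 1·10 + 4·6 = 34.
Best is 34.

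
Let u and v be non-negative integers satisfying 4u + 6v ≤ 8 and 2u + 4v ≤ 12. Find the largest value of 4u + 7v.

8

Relaxing integrality, the LP optimum is 9.33 at (u,v) = (0, 1.33), which is not an integer point.
(u,v)=(2,0): 4·2+6·0=8≤8, 2·2+4·0=4≤12, objective 8.
(u,v)=(0,1): 4·0+6·1=6≤8, 2·0+4·1=4≤12, objective 7.
(u,v)=(1,0): 4·1+6·0=4≤8, 2·1+4·0=2≤12, objective 4.
Maximum is 8 at (u,v)=(2,0).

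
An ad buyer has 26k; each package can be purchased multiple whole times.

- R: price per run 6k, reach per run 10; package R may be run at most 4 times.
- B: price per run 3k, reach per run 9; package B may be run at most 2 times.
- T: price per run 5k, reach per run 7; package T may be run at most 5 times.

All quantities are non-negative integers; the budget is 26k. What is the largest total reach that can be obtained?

B has the best ratio (9/3); taking only B gives at most 2×9 = 18 (stopped by the supply cap of 2).
Mixing does better — 3×R and 2×B: price 24 ≤ 26, reach 3·10 + 2·9 = 48.

48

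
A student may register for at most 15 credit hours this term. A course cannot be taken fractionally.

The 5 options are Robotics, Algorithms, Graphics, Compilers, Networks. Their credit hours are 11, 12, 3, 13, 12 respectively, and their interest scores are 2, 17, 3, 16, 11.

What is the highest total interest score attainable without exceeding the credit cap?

20

This is a 0-1 knapsack instance.
Take Algorithms and Graphics: credit hours 12 + 3 = 15 ≤ 15, interest score 17 + 3 = 20.
No other feasible combination does better.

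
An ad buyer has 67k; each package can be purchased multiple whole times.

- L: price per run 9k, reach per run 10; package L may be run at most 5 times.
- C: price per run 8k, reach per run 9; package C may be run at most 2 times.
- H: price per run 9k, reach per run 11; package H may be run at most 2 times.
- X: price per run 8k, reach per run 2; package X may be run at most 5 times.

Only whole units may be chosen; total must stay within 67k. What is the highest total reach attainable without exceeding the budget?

5×L and 2×H: price 63 ≤ 67, reach 5·10 + 2·11 = 72.
4×L, 1×C, and 2×H: price 62 ≤ 67, reach 4·10 + 1·9 + 2·11 = 71.
Best is 72.

72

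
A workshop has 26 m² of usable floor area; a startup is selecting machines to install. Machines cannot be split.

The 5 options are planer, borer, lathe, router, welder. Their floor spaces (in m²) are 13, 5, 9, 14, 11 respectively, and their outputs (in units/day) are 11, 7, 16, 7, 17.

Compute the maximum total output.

Treat it as a binary knapsack problem.
Allowing fractional choices, the relaxed optimum would be about 40.8, but machines are indivisible.
lathe + welder: floor space 9 + 11 = 20 ≤ 26, output 16 + 17 = 33.
borer + lathe + welder: floor space 5 + 9 + 11 = 25 ≤ 26, output 7 + 16 + 17 = 40.
Best is borer, lathe, and welder with total output 40.

40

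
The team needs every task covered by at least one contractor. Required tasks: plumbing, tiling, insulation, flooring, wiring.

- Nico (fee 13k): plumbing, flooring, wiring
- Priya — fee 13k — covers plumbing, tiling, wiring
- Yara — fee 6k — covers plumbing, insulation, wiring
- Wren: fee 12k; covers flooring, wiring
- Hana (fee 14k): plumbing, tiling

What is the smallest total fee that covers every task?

31

Choose Priya, Yara, and Wren: together they cover plumbing, tiling, insulation, flooring, wiring — every task.
Total fee: 13 + 6 + 12 = 31.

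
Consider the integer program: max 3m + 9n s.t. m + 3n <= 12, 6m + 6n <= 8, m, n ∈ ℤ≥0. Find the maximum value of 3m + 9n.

Relaxing integrality, the LP optimum is 12.00 at (m,n) = (0, 1.33), which is not an integer point.
(m,n)=(0,1): 1·0+3·1=3≤12, 6·0+6·1=6≤8, objective 9.
(m,n)=(1,0): 1·1+3·0=1≤12, 6·1+6·0=6≤8, objective 3.
(m,n)=(0,0): 1·0+3·0=0≤12, 6·0+6·0=0≤8, objective 0.
Maximum is 9 at (m,n)=(0,1).

9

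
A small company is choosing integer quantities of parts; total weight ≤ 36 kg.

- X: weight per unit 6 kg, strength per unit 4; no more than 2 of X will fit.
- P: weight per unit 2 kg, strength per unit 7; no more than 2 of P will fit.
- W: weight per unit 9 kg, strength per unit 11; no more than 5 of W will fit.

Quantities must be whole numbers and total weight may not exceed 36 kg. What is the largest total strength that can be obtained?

47

4×W: weight 36 ≤ 36, strength 4·11 = 44.
2×P and 3×W: weight 31 ≤ 36, strength 2·7 + 3·11 = 47.
Best is 47.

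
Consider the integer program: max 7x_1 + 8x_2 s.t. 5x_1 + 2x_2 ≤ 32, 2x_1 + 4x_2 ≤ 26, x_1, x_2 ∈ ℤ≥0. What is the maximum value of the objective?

61

(x_1,x_2)=(3,5) is feasible, giving 61.
(x_1,x_2)=(4,4) is feasible, giving 60.
Maximum is 61 at (x_1,x_2)=(3,5).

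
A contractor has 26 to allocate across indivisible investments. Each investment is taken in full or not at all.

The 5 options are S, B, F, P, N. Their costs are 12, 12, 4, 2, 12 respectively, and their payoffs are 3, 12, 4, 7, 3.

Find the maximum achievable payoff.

Allowing fractional choices, the relaxed optimum would be about 25.0, but investments are indivisible.
B + F + P: cost 12 + 4 + 2 = 18 ≤ 26, payoff 12 + 4 + 7 = 23.
B + P + N: cost 12 + 2 + 12 = 26 ≤ 26, payoff 12 + 7 + 3 = 22.
S + B + P: cost 12 + 12 + 2 = 26 ≤ 26, payoff 3 + 12 + 7 = 22.
Best is B, F, and P with total payoff 23.

23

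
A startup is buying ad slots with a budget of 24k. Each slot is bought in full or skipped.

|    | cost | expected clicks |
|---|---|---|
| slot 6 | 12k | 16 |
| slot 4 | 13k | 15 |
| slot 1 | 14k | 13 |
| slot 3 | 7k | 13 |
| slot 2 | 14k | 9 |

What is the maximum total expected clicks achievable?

Take slot 6 and slot 3: cost 12 + 7 = 19 ≤ 24, expected clicks 16 + 13 = 29.
No other feasible combination does better.

29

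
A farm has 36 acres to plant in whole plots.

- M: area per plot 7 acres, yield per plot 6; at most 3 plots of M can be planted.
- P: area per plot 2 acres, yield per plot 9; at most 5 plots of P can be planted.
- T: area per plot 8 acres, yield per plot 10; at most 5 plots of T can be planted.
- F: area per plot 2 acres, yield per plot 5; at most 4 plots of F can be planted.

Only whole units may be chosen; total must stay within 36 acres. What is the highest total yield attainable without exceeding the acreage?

85

1×M, 5×P, 1×T, and 4×F: area 33 ≤ 36, yield 1·6 + 5·9 + 1·10 + 4·5 = 81.
5×P, 2×T, and 4×F: area 34 ≤ 36, yield 5·9 + 2·10 + 4·5 = 85.
Best is 85.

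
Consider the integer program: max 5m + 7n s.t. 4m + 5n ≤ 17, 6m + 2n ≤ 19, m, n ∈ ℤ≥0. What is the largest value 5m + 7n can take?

21

Relaxing integrality, the LP optimum is 23.80 at (m,n) = (0, 3.4), which is not an integer point.
(m,n)=(0,3) is feasible, giving 21.
(m,n)=(1,2) is feasible, giving 19.
(m,n)=(0,2) is feasible, giving 14.
No feasible integer point exceeds 21.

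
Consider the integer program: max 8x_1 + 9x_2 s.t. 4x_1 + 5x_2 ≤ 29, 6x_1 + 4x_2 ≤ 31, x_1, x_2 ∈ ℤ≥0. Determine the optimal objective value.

53

The continuous relaxation peaks at (2.79, 3.57) with value 54.43; rounding to a feasible lattice point costs some objective.
(x_1,x_2)=(1,5) is feasible, giving 53.
(x_1,x_2)=(2,4) is feasible, giving 52.
(x_1,x_2)=(3,3) is feasible, giving 51.
No feasible integer point exceeds 53.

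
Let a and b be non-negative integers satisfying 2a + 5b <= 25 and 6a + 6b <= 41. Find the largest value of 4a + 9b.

45

The continuous relaxation peaks at (3.06, 3.78) with value 46.22; rounding to a feasible lattice point costs some objective.
(a,b)=(0,5): 2·0+5·5=25≤25, 6·0+6·5=30≤41, objective 45.
(a,b)=(2,4): 2·2+5·4=24≤25, 6·2+6·4=36≤41, objective 44.
(a,b)=(1,4): 2·1+5·4=22≤25, 6·1+6·4=30≤41, objective 40.
The best lattice point is (0,5), giving 45.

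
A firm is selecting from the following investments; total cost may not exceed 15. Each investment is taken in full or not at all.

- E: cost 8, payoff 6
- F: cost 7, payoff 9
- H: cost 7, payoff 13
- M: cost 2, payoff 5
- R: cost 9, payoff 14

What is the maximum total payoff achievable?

22

Allowing fractional choices, the relaxed optimum would be about 27.3, but investments are indivisible.
F + H: cost 7 + 7 = 14 ≤ 15, payoff 9 + 13 = 22.
E + H: cost 8 + 7 = 15 ≤ 15, payoff 6 + 13 = 19.
M + R: cost 2 + 9 = 11 ≤ 15, payoff 5 + 14 = 19.
Best is F and H with total payoff 22.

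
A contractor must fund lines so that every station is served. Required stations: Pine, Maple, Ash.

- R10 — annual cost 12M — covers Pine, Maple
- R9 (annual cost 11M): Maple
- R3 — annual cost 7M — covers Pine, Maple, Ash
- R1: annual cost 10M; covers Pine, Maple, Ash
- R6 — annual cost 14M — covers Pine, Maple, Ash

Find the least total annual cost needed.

7

R3 alone covers Pine, Maple, Ash — every station.
Total annual cost: 7.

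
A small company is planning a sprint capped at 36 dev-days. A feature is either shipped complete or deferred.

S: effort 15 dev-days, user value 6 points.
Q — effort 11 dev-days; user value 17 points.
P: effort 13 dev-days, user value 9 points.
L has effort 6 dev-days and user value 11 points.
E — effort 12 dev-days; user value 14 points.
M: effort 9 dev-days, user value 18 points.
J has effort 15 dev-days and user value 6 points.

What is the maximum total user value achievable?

49

Allowing fractional choices, the relaxed optimum would be about 57.7, but features are indivisible.
Q + E + M: effort 11 + 12 + 9 = 32 ≤ 36, user value 17 + 14 + 18 = 49.
Q + L + M: effort 11 + 6 + 9 = 26 ≤ 36, user value 17 + 11 + 18 = 46.
Q + P + M: effort 11 + 13 + 9 = 33 ≤ 36, user value 17 + 9 + 18 = 44.
Best is Q, E, and M with total user value 49.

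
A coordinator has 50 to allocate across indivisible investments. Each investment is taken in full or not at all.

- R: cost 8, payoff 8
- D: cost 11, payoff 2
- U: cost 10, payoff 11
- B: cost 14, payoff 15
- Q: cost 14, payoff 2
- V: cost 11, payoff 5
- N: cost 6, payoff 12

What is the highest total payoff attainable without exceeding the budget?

Take R, U, B, V, and N: cost 8 + 10 + 14 + 11 + 6 = 49 ≤ 50, payoff 8 + 11 + 15 + 5 + 12 = 51.
No other feasible combination does better.

51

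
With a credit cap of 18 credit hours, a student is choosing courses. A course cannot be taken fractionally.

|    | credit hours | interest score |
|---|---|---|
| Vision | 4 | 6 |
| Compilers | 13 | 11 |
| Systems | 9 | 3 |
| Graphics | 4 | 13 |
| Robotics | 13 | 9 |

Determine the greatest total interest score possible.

Allowing fractional choices, the relaxed optimum would be about 27.5, but courses are indivisible.
Vision + Systems + Graphics: credit hours 4 + 9 + 4 = 17 ≤ 18, interest score 6 + 3 + 13 = 22.
Compilers + Graphics: credit hours 13 + 4 = 17 ≤ 18, interest score 11 + 13 = 24.
Graphics + Robotics: credit hours 4 + 13 = 17 ≤ 18, interest score 13 + 9 = 22.
Best is Compilers and Graphics with total interest score 24.

24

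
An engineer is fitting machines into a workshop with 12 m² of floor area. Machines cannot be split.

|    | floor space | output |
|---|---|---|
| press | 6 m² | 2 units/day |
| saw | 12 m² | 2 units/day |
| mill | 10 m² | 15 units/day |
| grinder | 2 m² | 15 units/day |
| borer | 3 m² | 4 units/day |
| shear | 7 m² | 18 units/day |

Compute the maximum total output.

This is a 0-1 knapsack instance.
Allowing fractional choices, the relaxed optimum would be about 37.5, but machines are indivisible.
grinder + borer + shear: floor space 2 + 3 + 7 = 12 ≤ 12, output 15 + 4 + 18 = 37.
mill + grinder: floor space 10 + 2 = 12 ≤ 12, output 15 + 15 = 30.
grinder + shear: floor space 2 + 7 = 9 ≤ 12, output 15 + 18 = 33.
Best is grinder, borer, and shear with total output 37.

37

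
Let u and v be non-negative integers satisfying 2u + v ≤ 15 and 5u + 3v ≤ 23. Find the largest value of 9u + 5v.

41

(u,v)=(4,1): 2·4+1·1=9≤15, 5·4+3·1=23≤23, objective 41.
(u,v)=(3,2): 2·3+1·2=8≤15, 5·3+3·2=21≤23, objective 37.
(u,v)=(4,0): 2·4+1·0=8≤15, 5·4+3·0=20≤23, objective 36.
(u,v)=(3,1): 2·3+1·1=7≤15, 5·3+3·1=18≤23, objective 32.
No feasible integer point exceeds 41.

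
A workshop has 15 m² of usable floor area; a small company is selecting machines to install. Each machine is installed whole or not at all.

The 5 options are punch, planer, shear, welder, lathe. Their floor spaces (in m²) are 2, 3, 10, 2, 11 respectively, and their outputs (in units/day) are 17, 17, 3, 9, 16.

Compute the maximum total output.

Take punch, planer, and welder: floor space 2 + 3 + 2 = 7 ≤ 15, output 17 + 17 + 9 = 43.
No other feasible combination does better.

43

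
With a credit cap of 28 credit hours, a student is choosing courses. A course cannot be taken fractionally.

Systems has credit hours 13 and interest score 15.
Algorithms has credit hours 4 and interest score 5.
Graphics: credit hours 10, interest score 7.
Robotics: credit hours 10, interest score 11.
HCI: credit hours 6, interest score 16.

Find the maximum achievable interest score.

This is an integer program with binary decision variables.
Take Systems, Algorithms, and HCI: credit hours 13 + 4 + 6 = 23 ≤ 28, interest score 15 + 5 + 16 = 36.
No other feasible combination does better.

36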